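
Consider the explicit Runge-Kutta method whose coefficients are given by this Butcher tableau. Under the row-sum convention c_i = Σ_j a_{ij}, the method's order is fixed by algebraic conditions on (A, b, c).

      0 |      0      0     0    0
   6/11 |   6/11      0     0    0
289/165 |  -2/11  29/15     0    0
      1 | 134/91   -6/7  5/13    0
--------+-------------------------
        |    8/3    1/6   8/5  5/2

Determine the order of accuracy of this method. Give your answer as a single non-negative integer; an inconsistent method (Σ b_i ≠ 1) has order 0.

b = (8/3, 1/6, 8/5, 5/2)
c = (0, 6/11, 289/165, 1)
Ac = (0, 0, 58/55, 619/3003)
Σ b_i: 8/3·1 + 1/6·1 + 8/5·1 + 5/2·1 = 104/15 ≠ 1 ⇒ order 0.

0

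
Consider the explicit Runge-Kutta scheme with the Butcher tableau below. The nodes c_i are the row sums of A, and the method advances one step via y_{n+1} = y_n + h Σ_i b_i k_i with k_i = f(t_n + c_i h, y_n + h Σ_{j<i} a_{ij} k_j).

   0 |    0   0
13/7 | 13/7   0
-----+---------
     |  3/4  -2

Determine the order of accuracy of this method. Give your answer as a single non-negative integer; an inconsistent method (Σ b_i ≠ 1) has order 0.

b = (3/4, -2)
c = (0, 13/7)
Σ b_i: 3/4·1 + (-2)·1 = -5/4 ≠ 1 ⇒ order 0.

0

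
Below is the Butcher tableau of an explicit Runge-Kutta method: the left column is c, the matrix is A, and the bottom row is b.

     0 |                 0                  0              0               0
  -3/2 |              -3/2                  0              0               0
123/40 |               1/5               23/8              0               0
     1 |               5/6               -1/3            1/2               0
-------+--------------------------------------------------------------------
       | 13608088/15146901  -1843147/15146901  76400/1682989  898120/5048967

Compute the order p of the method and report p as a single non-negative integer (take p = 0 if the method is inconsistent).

b = (13608088/15146901, -1843147/15146901, 76400/1682989, 898120/5048967)
c = (0, -3/2, 123/40, 1)
Ac = (0, 0, -69/16, 163/80)
Σ b_i: 13608088/15146901·1 + (-1843147/15146901)·1 + 76400/1682989·1 + 898120/5048967·1 = 1 ✓
b·c: (-1843147/15146901)·(-3/2) + 76400/1682989·123/40 + 898120/5048967·1 = 1/2 ✓
b·c²: (-1843147/15146901)·9/4 + 76400/1682989·15129/1600 + 898120/5048967·1 = 1/3 ✓
b·Ac: 76400/1682989·(-69/16) + 898120/5048967·163/80 = 1/6 ✓
b·c³: (-1843147/15146901)·(-27/8) + 76400/1682989·1860867/64000 + 898120/5048967·1 = 1541742451/807834720 ≠ 1/4 ⇒ order 3.
b·(c∘Ac): 76400/1682989·(-8487/640) + 898120/5048967·163/80 = -9675899/40391736 ≠ 1/8
b·Ac²: 76400/1682989·207/32 + 898120/5048967·12729/3200 = 134805079/134639120 ≠ 1/12
b·A²c: 898120/5048967·(-69/32) = -2582095/6731956 ≠ 1/24

3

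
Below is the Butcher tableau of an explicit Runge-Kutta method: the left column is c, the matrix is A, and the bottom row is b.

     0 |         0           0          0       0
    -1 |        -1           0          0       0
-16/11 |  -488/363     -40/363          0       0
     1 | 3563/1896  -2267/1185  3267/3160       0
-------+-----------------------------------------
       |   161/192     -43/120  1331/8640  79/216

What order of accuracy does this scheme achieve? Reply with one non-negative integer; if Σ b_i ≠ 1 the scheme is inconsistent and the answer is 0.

b = (161/192, -43/120, 1331/8640, 79/216)
c = (0, -1, -16/11, 1)
Ac = (0, 0, 40/363, 97/237)
Σ b_i: 161/192·1 + (-43/120)·1 + 1331/8640·1 + 79/216·1 = 1 ✓
b·c: (-43/120)·(-1) + 1331/8640·(-16/11) + 79/216·1 = 1/2 ✓
b·c²: (-43/120)·1 + 1331/8640·256/121 + 79/216·1 = 1/3 ✓
b·Ac: 1331/8640·40/363 + 79/216·97/237 = 1/6 ✓
b·c³: (-43/120)·(-1) + 1331/8640·(-4096/1331) + 79/216·1 = 1/4 ✓
b·(c∘Ac): 1331/8640·(-640/3993) + 79/216·97/237 = 1/8 ✓
b·Ac²: 1331/8640·(-40/363) + 79/216·65/237 = 1/12 ✓
b·A²c: 79/216·9/79 = 1/24 ✓; 4 stages ⇒ order 4.

4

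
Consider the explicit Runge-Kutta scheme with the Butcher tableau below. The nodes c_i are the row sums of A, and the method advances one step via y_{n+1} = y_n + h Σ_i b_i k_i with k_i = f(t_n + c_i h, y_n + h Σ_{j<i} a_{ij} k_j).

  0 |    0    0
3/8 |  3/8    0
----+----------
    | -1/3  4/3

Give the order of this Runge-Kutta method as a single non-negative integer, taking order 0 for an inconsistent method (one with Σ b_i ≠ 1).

2

b = (-1/3, 4/3)
c = (0, 3/8)
Σ b_i: (-1/3)·1 + 4/3·1 = 1 ✓
b·c: 4/3·3/8 = 1/2 ✓; 2 stages ⇒ order 2.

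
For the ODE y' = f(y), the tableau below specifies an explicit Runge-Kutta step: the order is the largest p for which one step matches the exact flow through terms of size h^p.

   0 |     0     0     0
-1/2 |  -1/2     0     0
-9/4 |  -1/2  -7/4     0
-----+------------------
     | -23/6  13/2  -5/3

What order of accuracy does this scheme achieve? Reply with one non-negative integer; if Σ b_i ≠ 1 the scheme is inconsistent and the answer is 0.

b = (-23/6, 13/2, -5/3)
c = (0, -1/2, -9/4)
Ac = (0, 0, 7/8)
Σ b_i: (-23/6)·1 + 13/2·1 + (-5/3)·1 = 1 ✓
b·c: 13/2·(-1/2) + (-5/3)·(-9/4) = 1/2 ✓
b·c²: 13/2·1/4 + (-5/3)·81/16 = -109/16 ≠ 1/3 ⇒ order 2.
b·Ac: (-5/3)·7/8 = -35/24 ≠ 1/6

2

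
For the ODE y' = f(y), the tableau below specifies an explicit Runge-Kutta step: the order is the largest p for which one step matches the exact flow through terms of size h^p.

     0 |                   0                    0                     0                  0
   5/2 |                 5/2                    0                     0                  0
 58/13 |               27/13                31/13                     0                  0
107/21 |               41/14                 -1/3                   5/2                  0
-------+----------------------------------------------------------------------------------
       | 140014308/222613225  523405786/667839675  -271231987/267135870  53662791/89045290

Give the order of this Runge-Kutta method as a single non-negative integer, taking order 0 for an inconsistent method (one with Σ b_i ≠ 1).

3

b = (140014308/222613225, 523405786/667839675, -271231987/267135870, 53662791/89045290)
c = (0, 5/2, 58/13, 107/21)
Ac = (0, 0, 155/26, 805/78)
Σ b_i: 140014308/222613225·1 + 523405786/667839675·1 + (-271231987/267135870)·1 + 53662791/89045290·1 = 1 ✓
b·c: 523405786/667839675·5/2 + (-271231987/267135870)·58/13 + 53662791/89045290·107/21 = 1/2 ✓
b·c²: 523405786/667839675·25/4 + (-271231987/267135870)·3364/169 + 53662791/89045290·11449/441 = 1/3 ✓
b·Ac: (-271231987/267135870)·155/26 + 53662791/89045290·805/78 = 1/6 ✓
b·c³: 523405786/667839675·125/8 + (-271231987/267135870)·195112/2197 + 53662791/89045290·1225043/9261 = 261599496187/145856185020 ≠ 1/4 ⇒ order 3.
b·(c∘Ac): (-271231987/267135870)·4495/169 + 53662791/89045290·12305/234 = 166869385/35618116 ≠ 1/8
b·Ac²: (-271231987/267135870)·775/52 + 53662791/89045290·96695/2028 = 4723579436/347276631 ≠ 1/12
b·A²c: 53662791/89045290·775/52 = 639825585/71236232 ≠ 1/24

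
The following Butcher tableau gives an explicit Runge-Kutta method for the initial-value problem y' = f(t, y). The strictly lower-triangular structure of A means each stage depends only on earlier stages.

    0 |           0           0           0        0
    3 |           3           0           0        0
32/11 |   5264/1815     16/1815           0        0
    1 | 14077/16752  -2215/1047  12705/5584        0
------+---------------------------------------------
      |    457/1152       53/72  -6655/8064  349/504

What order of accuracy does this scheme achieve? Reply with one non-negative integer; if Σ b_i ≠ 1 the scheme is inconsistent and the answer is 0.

4

b = (457/1152, 53/72, -6655/8064, 349/504)
c = (0, 3, 32/11, 1)
Ac = (0, 0, 16/605, 95/349)
Σ b_i: 457/1152·1 + 53/72·1 + (-6655/8064)·1 + 349/504·1 = 1 ✓
b·c: 53/72·3 + (-6655/8064)·32/11 + 349/504·1 = 1/2 ✓
b·c²: 53/72·9 + (-6655/8064)·1024/121 + 349/504·1 = 1/3 ✓
b·Ac: (-6655/8064)·16/605 + 349/504·95/349 = 1/6 ✓
b·c³: 53/72·27 + (-6655/8064)·32768/1331 + 349/504·1 = 1/4 ✓
b·(c∘Ac): (-6655/8064)·512/6655 + 349/504·95/349 = 1/8 ✓
b·Ac²: (-6655/8064)·48/605 + 349/504·75/349 = 1/12 ✓
b·A²c: 349/504·21/349 = 1/24 ✓; 4 stages ⇒ order 4.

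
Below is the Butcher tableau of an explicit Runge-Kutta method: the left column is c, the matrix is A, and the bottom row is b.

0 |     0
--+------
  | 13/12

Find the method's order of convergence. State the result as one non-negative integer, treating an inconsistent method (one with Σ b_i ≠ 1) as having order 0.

0

b = (13/12)
c = (0)
Σ b_i: 13/12·1 = 13/12 ≠ 1 ⇒ order 0.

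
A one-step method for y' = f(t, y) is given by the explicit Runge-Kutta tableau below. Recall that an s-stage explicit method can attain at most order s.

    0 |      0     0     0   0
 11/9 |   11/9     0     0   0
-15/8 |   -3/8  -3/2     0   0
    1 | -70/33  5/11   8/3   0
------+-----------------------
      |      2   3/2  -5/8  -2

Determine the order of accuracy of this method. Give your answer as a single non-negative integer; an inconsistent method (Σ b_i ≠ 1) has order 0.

0

b = (2, 3/2, -5/8, -2)
c = (0, 11/9, -15/8, 1)
Ac = (0, 0, -11/6, -40/9)
Σ b_i: 2·1 + 3/2·1 + (-5/8)·1 + (-2)·1 = 7/8 ≠ 1 ⇒ order 0.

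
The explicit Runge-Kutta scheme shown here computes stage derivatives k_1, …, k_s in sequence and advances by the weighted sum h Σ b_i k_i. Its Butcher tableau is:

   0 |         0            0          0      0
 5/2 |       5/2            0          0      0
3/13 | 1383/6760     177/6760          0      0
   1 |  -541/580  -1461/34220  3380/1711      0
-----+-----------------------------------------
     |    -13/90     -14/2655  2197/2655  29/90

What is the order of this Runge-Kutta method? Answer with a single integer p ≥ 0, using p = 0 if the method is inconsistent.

b = (-13/90, -14/2655, 2197/2655, 29/90)
c = (0, 5/2, 3/13, 1)
Ac = (0, 0, 177/2704, 81/232)
Σ b_i: (-13/90)·1 + (-14/2655)·1 + 2197/2655·1 + 29/90·1 = 1 ✓
b·c: (-14/2655)·5/2 + 2197/2655·3/13 + 29/90·1 = 1/2 ✓
b·c²: (-14/2655)·25/4 + 2197/2655·9/169 + 29/90·1 = 1/3 ✓
b·Ac: 2197/2655·177/2704 + 29/90·81/232 = 1/6 ✓
b·c³: (-14/2655)·125/8 + 2197/2655·27/2197 + 29/90·1 = 1/4 ✓
b·(c∘Ac): 2197/2655·531/35152 + 29/90·81/232 = 1/8 ✓
b·Ac²: 2197/2655·885/5408 + 29/90·(-75/464) = 1/12 ✓
b·A²c: 29/90·15/116 = 1/24 ✓; 4 stages ⇒ order 4.

4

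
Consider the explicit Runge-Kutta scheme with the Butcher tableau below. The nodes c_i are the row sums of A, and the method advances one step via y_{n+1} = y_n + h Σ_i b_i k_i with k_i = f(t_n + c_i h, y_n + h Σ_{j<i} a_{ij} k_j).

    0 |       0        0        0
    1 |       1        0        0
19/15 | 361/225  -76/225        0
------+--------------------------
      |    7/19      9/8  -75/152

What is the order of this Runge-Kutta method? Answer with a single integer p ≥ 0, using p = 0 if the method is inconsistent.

3

b = (7/19, 9/8, -75/152)
c = (0, 1, 19/15)
Ac = (0, 0, -76/225)
Σ b_i: 7/19·1 + 9/8·1 + (-75/152)·1 = 1 ✓
b·c: 9/8·1 + (-75/152)·19/15 = 1/2 ✓
b·c²: 9/8·1 + (-75/152)·361/225 = 1/3 ✓
b·Ac: (-75/152)·(-76/225) = 1/6 ✓; 3 stages ⇒ order 3.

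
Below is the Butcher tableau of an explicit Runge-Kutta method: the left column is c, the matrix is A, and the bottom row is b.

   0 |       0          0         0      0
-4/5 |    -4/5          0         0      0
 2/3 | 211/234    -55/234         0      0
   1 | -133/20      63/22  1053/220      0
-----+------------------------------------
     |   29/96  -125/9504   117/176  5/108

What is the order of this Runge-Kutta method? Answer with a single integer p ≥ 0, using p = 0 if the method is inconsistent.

b = (29/96, -125/9504, 117/176, 5/108)
c = (0, -4/5, 2/3, 1)
Ac = (0, 0, 22/117, 9/10)
Σ b_i: 29/96·1 + (-125/9504)·1 + 117/176·1 + 5/108·1 = 1 ✓
b·c: (-125/9504)·(-4/5) + 117/176·2/3 + 5/108·1 = 1/2 ✓
b·c²: (-125/9504)·16/25 + 117/176·4/9 + 5/108·1 = 1/3 ✓
b·Ac: 117/176·22/117 + 5/108·9/10 = 1/6 ✓
b·c³: (-125/9504)·(-64/125) + 117/176·8/27 + 5/108·1 = 1/4 ✓
b·(c∘Ac): 117/176·44/351 + 5/108·9/10 = 1/8 ✓
b·Ac²: 117/176·(-88/585) + 5/108·99/25 = 1/12 ✓
b·A²c: 5/108·9/10 = 1/24 ✓; 4 stages ⇒ order 4.

4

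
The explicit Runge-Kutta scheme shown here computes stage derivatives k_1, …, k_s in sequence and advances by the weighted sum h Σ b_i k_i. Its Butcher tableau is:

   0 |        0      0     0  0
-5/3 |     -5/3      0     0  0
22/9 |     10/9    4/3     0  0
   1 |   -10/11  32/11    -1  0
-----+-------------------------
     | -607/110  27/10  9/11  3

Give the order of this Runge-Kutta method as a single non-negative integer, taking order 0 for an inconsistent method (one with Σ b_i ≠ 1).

b = (-607/110, 27/10, 9/11, 3)
c = (0, -5/3, 22/9, 1)
Ac = (0, 0, -20/9, -722/99)
Σ b_i: (-607/110)·1 + 27/10·1 + 9/11·1 + 3·1 = 1 ✓
b·c: 27/10·(-5/3) + 9/11·22/9 + 3·1 = 1/2 ✓
b·c²: 27/10·25/9 + 9/11·484/81 + 3·1 = 277/18 ≠ 1/3 ⇒ order 2.
b·Ac: 9/11·(-20/9) + 3·(-722/99) = -782/33 ≠ 1/6

2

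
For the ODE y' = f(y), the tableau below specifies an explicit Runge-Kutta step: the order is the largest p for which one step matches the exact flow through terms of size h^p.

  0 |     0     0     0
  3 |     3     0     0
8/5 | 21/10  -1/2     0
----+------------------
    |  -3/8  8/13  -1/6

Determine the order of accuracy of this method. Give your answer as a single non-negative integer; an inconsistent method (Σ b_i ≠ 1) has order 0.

0

b = (-3/8, 8/13, -1/6)
c = (0, 3, 8/5)
Ac = (0, 0, -3/2)
Σ b_i: (-3/8)·1 + 8/13·1 + (-1/6)·1 = 23/312 ≠ 1 ⇒ order 0.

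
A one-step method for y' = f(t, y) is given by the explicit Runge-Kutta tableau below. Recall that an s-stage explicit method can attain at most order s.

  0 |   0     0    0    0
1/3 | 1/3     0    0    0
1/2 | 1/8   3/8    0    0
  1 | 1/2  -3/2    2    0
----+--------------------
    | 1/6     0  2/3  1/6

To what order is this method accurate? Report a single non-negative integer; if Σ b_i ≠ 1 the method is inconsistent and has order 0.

b = (1/6, 0, 2/3, 1/6)
c = (0, 1/3, 1/2, 1)
Ac = (0, 0, 1/8, 1/2)
Σ b_i: 1/6·1 + 2/3·1 + 1/6·1 = 1 ✓
b·c: 2/3·1/2 + 1/6·1 = 1/2 ✓
b·c²: 2/3·1/4 + 1/6·1 = 1/3 ✓
b·Ac: 2/3·1/8 + 1/6·1/2 = 1/6 ✓
b·c³: 2/3·1/8 + 1/6·1 = 1/4 ✓
b·(c∘Ac): 2/3·1/16 + 1/6·1/2 = 1/8 ✓
b·Ac²: 2/3·1/24 + 1/6·1/3 = 1/12 ✓
b·A²c: 1/6·1/4 = 1/24 ✓; 4 stages ⇒ order 4.

4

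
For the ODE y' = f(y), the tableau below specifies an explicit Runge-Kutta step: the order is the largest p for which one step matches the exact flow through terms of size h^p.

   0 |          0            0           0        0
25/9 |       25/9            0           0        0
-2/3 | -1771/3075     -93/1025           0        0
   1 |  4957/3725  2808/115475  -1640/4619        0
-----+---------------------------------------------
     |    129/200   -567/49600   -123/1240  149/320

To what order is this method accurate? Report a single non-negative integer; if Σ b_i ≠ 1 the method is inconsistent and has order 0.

4

b = (129/200, -567/49600, -123/1240, 149/320)
c = (0, 25/9, -2/3, 1)
Ac = (0, 0, -31/123, 136/447)
Σ b_i: 129/200·1 + (-567/49600)·1 + (-123/1240)·1 + 149/320·1 = 1 ✓
b·c: (-567/49600)·25/9 + (-123/1240)·(-2/3) + 149/320·1 = 1/2 ✓
b·c²: (-567/49600)·625/81 + (-123/1240)·4/9 + 149/320·1 = 1/3 ✓
b·Ac: (-123/1240)·(-31/123) + 149/320·136/447 = 1/6 ✓
b·c³: (-567/49600)·15625/729 + (-123/1240)·(-8/27) + 149/320·1 = 1/4 ✓
b·(c∘Ac): (-123/1240)·62/369 + 149/320·136/447 = 1/8 ✓
b·Ac²: (-123/1240)·(-775/1107) + 149/320·40/1341 = 1/12 ✓
b·A²c: 149/320·40/447 = 1/24 ✓; 4 stages ⇒ order 4.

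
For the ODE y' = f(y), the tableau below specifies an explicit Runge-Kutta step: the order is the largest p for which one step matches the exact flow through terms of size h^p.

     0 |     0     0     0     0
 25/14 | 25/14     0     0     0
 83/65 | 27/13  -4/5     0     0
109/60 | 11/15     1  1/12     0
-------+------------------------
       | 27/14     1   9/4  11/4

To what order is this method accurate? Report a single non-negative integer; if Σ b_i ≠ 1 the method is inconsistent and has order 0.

0

b = (27/14, 1, 9/4, 11/4)
c = (0, 25/14, 83/65, 109/60)
Ac = (0, 0, -10/7, 10331/5460)
Σ b_i: 27/14·1 + 1·1 + 9/4·1 + 11/4·1 = 111/14 ≠ 1 ⇒ order 0.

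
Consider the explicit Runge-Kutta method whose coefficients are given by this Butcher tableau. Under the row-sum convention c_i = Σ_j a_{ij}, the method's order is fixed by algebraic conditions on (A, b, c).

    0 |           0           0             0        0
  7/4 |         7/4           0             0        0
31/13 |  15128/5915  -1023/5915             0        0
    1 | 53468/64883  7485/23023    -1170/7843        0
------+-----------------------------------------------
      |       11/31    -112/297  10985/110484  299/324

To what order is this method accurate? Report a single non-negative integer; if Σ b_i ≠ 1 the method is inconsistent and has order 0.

4

b = (11/31, -112/297, 10985/110484, 299/324)
c = (0, 7/4, 31/13, 1)
Ac = (0, 0, -1023/3380, 255/1196)
Σ b_i: 11/31·1 + (-112/297)·1 + 10985/110484·1 + 299/324·1 = 1 ✓
b·c: (-112/297)·7/4 + 10985/110484·31/13 + 299/324·1 = 1/2 ✓
b·c²: (-112/297)·49/16 + 10985/110484·961/169 + 299/324·1 = 1/3 ✓
b·Ac: 10985/110484·(-1023/3380) + 299/324·255/1196 = 1/6 ✓
b·c³: (-112/297)·343/64 + 10985/110484·29791/2197 + 299/324·1 = 1/4 ✓
b·(c∘Ac): 10985/110484·(-31713/43940) + 299/324·255/1196 = 1/8 ✓
b·Ac²: 10985/110484·(-7161/13520) + 299/324·705/4784 = 1/12 ✓
b·A²c: 299/324·27/598 = 1/24 ✓; 4 stages ⇒ order 4.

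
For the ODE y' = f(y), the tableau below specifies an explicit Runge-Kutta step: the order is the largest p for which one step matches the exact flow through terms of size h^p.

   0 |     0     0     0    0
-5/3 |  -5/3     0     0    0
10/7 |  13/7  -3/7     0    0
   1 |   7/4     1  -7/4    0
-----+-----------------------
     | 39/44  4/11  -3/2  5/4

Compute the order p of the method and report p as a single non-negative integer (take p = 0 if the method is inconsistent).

1

b = (39/44, 4/11, -3/2, 5/4)
c = (0, -5/3, 10/7, 1)
Ac = (0, 0, 5/7, -25/6)
Σ b_i: 39/44·1 + 4/11·1 + (-3/2)·1 + 5/4·1 = 1 ✓
b·c: 4/11·(-5/3) + (-3/2)·10/7 + 5/4·1 = -1385/924 ≠ 1/2 ⇒ order 1.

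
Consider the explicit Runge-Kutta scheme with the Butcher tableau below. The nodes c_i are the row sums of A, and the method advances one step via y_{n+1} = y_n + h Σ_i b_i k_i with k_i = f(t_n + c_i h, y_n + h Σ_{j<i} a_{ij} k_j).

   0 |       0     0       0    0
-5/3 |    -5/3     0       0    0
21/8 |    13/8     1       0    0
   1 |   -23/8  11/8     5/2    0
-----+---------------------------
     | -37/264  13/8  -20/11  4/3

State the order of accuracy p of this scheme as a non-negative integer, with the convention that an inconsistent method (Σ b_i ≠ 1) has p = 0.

b = (-37/264, 13/8, -20/11, 4/3)
c = (0, -5/3, 21/8, 1)
Ac = (0, 0, -5/3, 205/48)
Σ b_i: (-37/264)·1 + 13/8·1 + (-20/11)·1 + 4/3·1 = 1 ✓
b·c: 13/8·(-5/3) + (-20/11)·21/8 + 4/3·1 = -541/88 ≠ 1/2 ⇒ order 1.

1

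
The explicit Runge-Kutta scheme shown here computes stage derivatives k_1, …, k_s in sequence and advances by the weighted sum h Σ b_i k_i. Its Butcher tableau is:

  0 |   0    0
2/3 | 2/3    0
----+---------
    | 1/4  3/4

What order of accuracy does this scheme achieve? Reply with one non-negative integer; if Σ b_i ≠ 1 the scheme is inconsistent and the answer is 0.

b = (1/4, 3/4)
c = (0, 2/3)
Σ b_i: 1/4·1 + 3/4·1 = 1 ✓
b·c: 3/4·2/3 = 1/2 ✓; 2 stages ⇒ order 2.

2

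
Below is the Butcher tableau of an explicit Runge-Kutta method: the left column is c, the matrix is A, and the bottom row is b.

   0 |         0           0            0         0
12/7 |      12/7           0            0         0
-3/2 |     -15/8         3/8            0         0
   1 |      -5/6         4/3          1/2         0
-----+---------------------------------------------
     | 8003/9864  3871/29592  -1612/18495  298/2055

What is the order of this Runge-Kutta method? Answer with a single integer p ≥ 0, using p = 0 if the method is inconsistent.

3

b = (8003/9864, 3871/29592, -1612/18495, 298/2055)
c = (0, 12/7, -3/2, 1)
Ac = (0, 0, 9/14, 43/28)
Σ b_i: 8003/9864·1 + 3871/29592·1 + (-1612/18495)·1 + 298/2055·1 = 1 ✓
b·c: 3871/29592·12/7 + (-1612/18495)·(-3/2) + 298/2055·1 = 1/2 ✓
b·c²: 3871/29592·144/49 + (-1612/18495)·9/4 + 298/2055·1 = 1/3 ✓
b·Ac: (-1612/18495)·9/14 + 298/2055·43/28 = 1/6 ✓
b·c³: 3871/29592·1728/343 + (-1612/18495)·(-27/8) + 298/2055·1 = 6319/5754 ≠ 1/4 ⇒ order 3.
b·(c∘Ac): (-1612/18495)·(-27/28) + 298/2055·43/28 = 1765/5754 ≠ 1/8
b·Ac²: (-1612/18495)·54/49 + 298/2055·1977/392 = 2437/3836 ≠ 1/12
b·A²c: 298/2055·9/28 = 447/9590 ≠ 1/24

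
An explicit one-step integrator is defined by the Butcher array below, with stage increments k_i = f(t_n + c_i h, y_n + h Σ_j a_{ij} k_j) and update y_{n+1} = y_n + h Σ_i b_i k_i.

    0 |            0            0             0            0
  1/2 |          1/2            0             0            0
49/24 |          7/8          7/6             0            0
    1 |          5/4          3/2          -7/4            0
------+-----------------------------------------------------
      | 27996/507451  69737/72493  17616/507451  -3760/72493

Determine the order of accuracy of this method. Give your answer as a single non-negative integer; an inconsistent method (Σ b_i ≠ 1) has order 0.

3

b = (27996/507451, 69737/72493, 17616/507451, -3760/72493)
c = (0, 1/2, 49/24, 1)
Ac = (0, 0, 7/12, -271/96)
Σ b_i: 27996/507451·1 + 69737/72493·1 + 17616/507451·1 + (-3760/72493)·1 = 1 ✓
b·c: 69737/72493·1/2 + 17616/507451·49/24 + (-3760/72493)·1 = 1/2 ✓
b·c²: 69737/72493·1/4 + 17616/507451·2401/576 + (-3760/72493)·1 = 1/3 ✓
b·Ac: 17616/507451·7/12 + (-3760/72493)·(-271/96) = 1/6 ✓
b·c³: 69737/72493·1/8 + 17616/507451·117649/13824 + (-3760/72493)·1 = 7595821/20877984 ≠ 1/4 ⇒ order 3.
b·(c∘Ac): 17616/507451·343/288 + (-3760/72493)·(-271/96) = 40834/217479 ≠ 1/8
b·Ac²: 17616/507451·7/24 + (-3760/72493)·(-15943/2304) = 3852301/10438992 ≠ 1/12
b·A²c: (-3760/72493)·(-49/48) = 11515/217479 ≠ 1/24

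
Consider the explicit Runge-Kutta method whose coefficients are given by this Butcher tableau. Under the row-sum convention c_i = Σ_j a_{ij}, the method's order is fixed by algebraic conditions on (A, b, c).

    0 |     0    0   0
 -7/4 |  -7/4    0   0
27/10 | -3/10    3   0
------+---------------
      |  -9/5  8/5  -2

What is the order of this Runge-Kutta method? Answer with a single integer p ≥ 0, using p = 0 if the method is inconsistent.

0

b = (-9/5, 8/5, -2)
c = (0, -7/4, 27/10)
Ac = (0, 0, -21/4)
Σ b_i: (-9/5)·1 + 8/5·1 + (-2)·1 = -11/5 ≠ 1 ⇒ order 0.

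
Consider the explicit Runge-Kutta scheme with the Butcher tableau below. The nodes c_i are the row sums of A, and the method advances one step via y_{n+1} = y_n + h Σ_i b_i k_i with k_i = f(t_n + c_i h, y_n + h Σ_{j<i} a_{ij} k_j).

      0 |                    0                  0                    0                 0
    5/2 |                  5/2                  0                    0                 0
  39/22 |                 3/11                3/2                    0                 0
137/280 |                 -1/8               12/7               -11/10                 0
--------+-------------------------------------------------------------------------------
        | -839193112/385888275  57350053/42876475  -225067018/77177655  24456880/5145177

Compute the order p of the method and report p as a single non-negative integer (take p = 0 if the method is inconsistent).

b = (-839193112/385888275, 57350053/42876475, -225067018/77177655, 24456880/5145177)
c = (0, 5/2, 39/22, 137/280)
Ac = (0, 0, 15/4, 327/140)
Σ b_i: (-839193112/385888275)·1 + 57350053/42876475·1 + (-225067018/77177655)·1 + 24456880/5145177·1 = 1 ✓
b·c: 57350053/42876475·5/2 + (-225067018/77177655)·39/22 + 24456880/5145177·137/280 = 1/2 ✓
b·c²: 57350053/42876475·25/4 + (-225067018/77177655)·1521/484 + 24456880/5145177·18769/78400 = 1/3 ✓
b·Ac: (-225067018/77177655)·15/4 + 24456880/5145177·327/140 = 1/6 ✓
b·c³: 57350053/42876475·125/8 + (-225067018/77177655)·59319/10648 + 24456880/5145177·2571353/21952000 = 1651350749777/316942903200 ≠ 1/4 ⇒ order 3.
b·(c∘Ac): (-225067018/77177655)·585/88 + 24456880/5145177·44799/39200 = -478636761/34301180 ≠ 1/8
b·Ac²: (-225067018/77177655)·75/8 + 24456880/5145177·22353/3080 = 1620437557/226387788 ≠ 1/12
b·A²c: 24456880/5145177·(-33/8) = -33628210/1715059 ≠ 1/24

3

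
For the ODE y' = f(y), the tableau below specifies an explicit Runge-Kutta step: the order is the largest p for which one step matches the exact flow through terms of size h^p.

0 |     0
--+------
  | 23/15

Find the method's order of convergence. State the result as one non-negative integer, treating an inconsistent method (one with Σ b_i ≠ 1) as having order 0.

0

b = (23/15)
c = (0)
Σ b_i: 23/15·1 = 23/15 ≠ 1 ⇒ order 0.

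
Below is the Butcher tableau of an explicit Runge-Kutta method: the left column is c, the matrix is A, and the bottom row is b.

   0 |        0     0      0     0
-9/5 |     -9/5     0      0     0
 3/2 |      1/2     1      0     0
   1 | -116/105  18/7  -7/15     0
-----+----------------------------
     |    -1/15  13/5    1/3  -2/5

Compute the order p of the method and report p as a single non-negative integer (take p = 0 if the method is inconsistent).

b = (-1/15, 13/5, 1/3, -2/5)
c = (0, -9/5, 3/2, 1)
Ac = (0, 0, -9/5, -373/70)
Σ b_i: (-1/15)·1 + 13/5·1 + 1/3·1 + (-2/5)·1 = 37/15 ≠ 1 ⇒ order 0.

0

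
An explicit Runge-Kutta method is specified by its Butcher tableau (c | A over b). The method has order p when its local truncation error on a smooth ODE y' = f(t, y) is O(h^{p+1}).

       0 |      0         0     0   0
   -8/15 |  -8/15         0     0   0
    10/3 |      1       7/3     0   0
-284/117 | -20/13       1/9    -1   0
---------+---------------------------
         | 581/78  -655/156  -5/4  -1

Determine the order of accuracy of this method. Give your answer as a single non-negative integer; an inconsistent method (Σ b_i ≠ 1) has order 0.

b = (581/78, -655/156, -5/4, -1)
c = (0, -8/15, 10/3, -284/117)
Ac = (0, 0, -56/45, -458/135)
Σ b_i: 581/78·1 + (-655/156)·1 + (-5/4)·1 + (-1)·1 = 1 ✓
b·c: (-655/156)·(-8/15) + (-5/4)·10/3 + (-1)·(-284/117) = 1/2 ✓
b·c²: (-655/156)·64/225 + (-5/4)·100/9 + (-1)·80656/13689 = -1435649/68445 ≠ 1/3 ⇒ order 2.
b·Ac: (-5/4)·(-56/45) + (-1)·(-458/135) = 668/135 ≠ 1/6

2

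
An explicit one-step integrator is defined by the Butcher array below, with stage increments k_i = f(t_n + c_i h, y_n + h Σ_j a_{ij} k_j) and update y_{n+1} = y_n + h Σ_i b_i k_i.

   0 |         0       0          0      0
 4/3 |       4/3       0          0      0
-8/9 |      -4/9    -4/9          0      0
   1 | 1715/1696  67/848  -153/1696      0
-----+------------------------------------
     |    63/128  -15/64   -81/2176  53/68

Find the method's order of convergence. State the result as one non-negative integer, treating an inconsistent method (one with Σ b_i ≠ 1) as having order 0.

4

b = (63/128, -15/64, -81/2176, 53/68)
c = (0, 4/3, -8/9, 1)
Ac = (0, 0, -16/27, 59/318)
Σ b_i: 63/128·1 + (-15/64)·1 + (-81/2176)·1 + 53/68·1 = 1 ✓
b·c: (-15/64)·4/3 + (-81/2176)·(-8/9) + 53/68·1 = 1/2 ✓
b·c²: (-15/64)·16/9 + (-81/2176)·64/81 + 53/68·1 = 1/3 ✓
b·Ac: (-81/2176)·(-16/27) + 53/68·59/318 = 1/6 ✓
b·c³: (-15/64)·64/27 + (-81/2176)·(-512/729) + 53/68·1 = 1/4 ✓
b·(c∘Ac): (-81/2176)·128/243 + 53/68·59/318 = 1/8 ✓
b·Ac²: (-81/2176)·(-64/81) + 53/68·11/159 = 1/12 ✓
b·A²c: 53/68·17/318 = 1/24 ✓; 4 stages ⇒ order 4.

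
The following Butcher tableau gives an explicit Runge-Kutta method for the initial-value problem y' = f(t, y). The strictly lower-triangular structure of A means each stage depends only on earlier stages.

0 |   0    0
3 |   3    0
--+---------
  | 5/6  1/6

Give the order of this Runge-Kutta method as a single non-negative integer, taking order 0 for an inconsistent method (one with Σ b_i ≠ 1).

b = (5/6, 1/6)
c = (0, 3)
Σ b_i: 5/6·1 + 1/6·1 = 1 ✓
b·c: 1/6·3 = 1/2 ✓; 2 stages ⇒ order 2.

2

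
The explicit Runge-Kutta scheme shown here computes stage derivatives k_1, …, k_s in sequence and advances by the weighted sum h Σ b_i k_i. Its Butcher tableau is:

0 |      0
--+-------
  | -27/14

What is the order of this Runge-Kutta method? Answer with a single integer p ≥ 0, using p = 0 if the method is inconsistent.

0

b = (-27/14)
c = (0)
Σ b_i: (-27/14)·1 = -27/14 ≠ 1 ⇒ order 0.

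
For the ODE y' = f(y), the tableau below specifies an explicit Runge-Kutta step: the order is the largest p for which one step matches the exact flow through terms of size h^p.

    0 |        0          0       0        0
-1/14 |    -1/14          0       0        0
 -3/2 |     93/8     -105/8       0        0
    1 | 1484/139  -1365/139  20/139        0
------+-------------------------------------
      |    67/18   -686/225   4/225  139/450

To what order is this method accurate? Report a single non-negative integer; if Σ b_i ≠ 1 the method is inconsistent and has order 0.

4

b = (67/18, -686/225, 4/225, 139/450)
c = (0, -1/14, -3/2, 1)
Ac = (0, 0, 15/16, 135/278)
Σ b_i: 67/18·1 + (-686/225)·1 + 4/225·1 + 139/450·1 = 1 ✓
b·c: (-686/225)·(-1/14) + 4/225·(-3/2) + 139/450·1 = 1/2 ✓
b·c²: (-686/225)·1/196 + 4/225·9/4 + 139/450·1 = 1/3 ✓
b·Ac: 4/225·15/16 + 139/450·135/278 = 1/6 ✓
b·c³: (-686/225)·(-1/2744) + 4/225·(-27/8) + 139/450·1 = 1/4 ✓
b·(c∘Ac): 4/225·(-45/32) + 139/450·135/278 = 1/8 ✓
b·Ac²: 4/225·(-15/224) + 139/450·1065/3892 = 1/12 ✓
b·A²c: 139/450·75/556 = 1/24 ✓; 4 stages ⇒ order 4.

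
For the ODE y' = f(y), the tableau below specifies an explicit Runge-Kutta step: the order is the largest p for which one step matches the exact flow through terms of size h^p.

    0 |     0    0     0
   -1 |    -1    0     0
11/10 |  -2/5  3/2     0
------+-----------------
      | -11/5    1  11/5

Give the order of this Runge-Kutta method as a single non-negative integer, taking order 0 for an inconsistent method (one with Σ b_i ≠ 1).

1

b = (-11/5, 1, 11/5)
c = (0, -1, 11/10)
Ac = (0, 0, -3/2)
Σ b_i: (-11/5)·1 + 1·1 + 11/5·1 = 1 ✓
b·c: 1·(-1) + 11/5·11/10 = 71/50 ≠ 1/2 ⇒ order 1.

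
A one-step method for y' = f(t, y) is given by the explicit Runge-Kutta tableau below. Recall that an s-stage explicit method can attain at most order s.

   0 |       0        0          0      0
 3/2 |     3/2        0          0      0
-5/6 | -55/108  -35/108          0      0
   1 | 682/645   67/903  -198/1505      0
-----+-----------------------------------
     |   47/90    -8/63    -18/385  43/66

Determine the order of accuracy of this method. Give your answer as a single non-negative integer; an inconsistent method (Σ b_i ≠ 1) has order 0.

b = (47/90, -8/63, -18/385, 43/66)
c = (0, 3/2, -5/6, 1)
Ac = (0, 0, -35/72, 19/86)
Σ b_i: 47/90·1 + (-8/63)·1 + (-18/385)·1 + 43/66·1 = 1 ✓
b·c: (-8/63)·3/2 + (-18/385)·(-5/6) + 43/66·1 = 1/2 ✓
b·c²: (-8/63)·9/4 + (-18/385)·25/36 + 43/66·1 = 1/3 ✓
b·Ac: (-18/385)·(-35/72) + 43/66·19/86 = 1/6 ✓
b·c³: (-8/63)·27/8 + (-18/385)·(-125/216) + 43/66·1 = 1/4 ✓
b·(c∘Ac): (-18/385)·175/432 + 43/66·19/86 = 1/8 ✓
b·Ac²: (-18/385)·(-35/48) + 43/66·13/172 = 1/12 ✓
b·A²c: 43/66·11/172 = 1/24 ✓; 4 stages ⇒ order 4.

4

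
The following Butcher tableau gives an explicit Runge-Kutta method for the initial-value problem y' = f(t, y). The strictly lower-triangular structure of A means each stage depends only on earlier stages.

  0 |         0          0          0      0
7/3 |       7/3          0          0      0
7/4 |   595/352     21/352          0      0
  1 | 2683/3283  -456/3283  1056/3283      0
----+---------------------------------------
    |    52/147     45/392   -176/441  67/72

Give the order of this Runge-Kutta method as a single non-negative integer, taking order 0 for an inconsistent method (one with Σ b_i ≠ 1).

4

b = (52/147, 45/392, -176/441, 67/72)
c = (0, 7/3, 7/4, 1)
Ac = (0, 0, 49/352, 16/67)
Σ b_i: 52/147·1 + 45/392·1 + (-176/441)·1 + 67/72·1 = 1 ✓
b·c: 45/392·7/3 + (-176/441)·7/4 + 67/72·1 = 1/2 ✓
b·c²: 45/392·49/9 + (-176/441)·49/16 + 67/72·1 = 1/3 ✓
b·Ac: (-176/441)·49/352 + 67/72·16/67 = 1/6 ✓
b·c³: 45/392·343/27 + (-176/441)·343/64 + 67/72·1 = 1/4 ✓
b·(c∘Ac): (-176/441)·343/1408 + 67/72·16/67 = 1/8 ✓
b·Ac²: (-176/441)·343/1056 + 67/72·46/201 = 1/12 ✓
b·A²c: 67/72·3/67 = 1/24 ✓; 4 stages ⇒ order 4.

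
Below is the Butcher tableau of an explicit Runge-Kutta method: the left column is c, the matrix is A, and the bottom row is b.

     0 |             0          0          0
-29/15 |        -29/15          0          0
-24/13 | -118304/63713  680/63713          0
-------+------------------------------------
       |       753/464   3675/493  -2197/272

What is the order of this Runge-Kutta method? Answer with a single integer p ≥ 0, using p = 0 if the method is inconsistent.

3

b = (753/464, 3675/493, -2197/272)
c = (0, -29/15, -24/13)
Ac = (0, 0, -136/6591)
Σ b_i: 753/464·1 + 3675/493·1 + (-2197/272)·1 = 1 ✓
b·c: 3675/493·(-29/15) + (-2197/272)·(-24/13) = 1/2 ✓
b·c²: 3675/493·841/225 + (-2197/272)·576/169 = 1/3 ✓
b·Ac: (-2197/272)·(-136/6591) = 1/6 ✓; 3 stages ⇒ order 3.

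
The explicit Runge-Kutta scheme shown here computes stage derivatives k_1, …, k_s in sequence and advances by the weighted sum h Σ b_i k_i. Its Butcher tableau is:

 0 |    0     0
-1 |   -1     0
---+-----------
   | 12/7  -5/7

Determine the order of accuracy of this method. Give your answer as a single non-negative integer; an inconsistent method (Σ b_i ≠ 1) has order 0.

1

b = (12/7, -5/7)
c = (0, -1)
Σ b_i: 12/7·1 + (-5/7)·1 = 1 ✓
b·c: (-5/7)·(-1) = 5/7 ≠ 1/2 ⇒ order 1.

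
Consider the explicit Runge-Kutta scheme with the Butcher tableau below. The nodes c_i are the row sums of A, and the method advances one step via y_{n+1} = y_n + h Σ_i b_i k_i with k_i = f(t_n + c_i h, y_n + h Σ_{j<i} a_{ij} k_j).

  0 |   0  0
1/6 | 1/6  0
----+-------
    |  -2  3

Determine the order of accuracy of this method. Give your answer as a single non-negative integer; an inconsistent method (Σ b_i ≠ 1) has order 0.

b = (-2, 3)
c = (0, 1/6)
Σ b_i: (-2)·1 + 3·1 = 1 ✓
b·c: 3·1/6 = 1/2 ✓; 2 stages ⇒ order 2.

2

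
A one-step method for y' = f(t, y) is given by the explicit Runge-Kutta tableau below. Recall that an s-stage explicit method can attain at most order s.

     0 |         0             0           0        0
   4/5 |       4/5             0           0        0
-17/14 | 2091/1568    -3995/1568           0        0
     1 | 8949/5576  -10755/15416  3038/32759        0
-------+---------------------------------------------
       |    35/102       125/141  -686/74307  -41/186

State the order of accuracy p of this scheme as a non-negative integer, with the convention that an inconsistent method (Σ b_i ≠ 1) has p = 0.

4

b = (35/102, 125/141, -686/74307, -41/186)
c = (0, 4/5, -17/14, 1)
Ac = (0, 0, -799/392, -55/82)
Σ b_i: 35/102·1 + 125/141·1 + (-686/74307)·1 + (-41/186)·1 = 1 ✓
b·c: 125/141·4/5 + (-686/74307)·(-17/14) + (-41/186)·1 = 1/2 ✓
b·c²: 125/141·16/25 + (-686/74307)·289/196 + (-41/186)·1 = 1/3 ✓
b·Ac: (-686/74307)·(-799/392) + (-41/186)·(-55/82) = 1/6 ✓
b·c³: 125/141·64/125 + (-686/74307)·(-4913/2744) + (-41/186)·1 = 1/4 ✓
b·(c∘Ac): (-686/74307)·13583/5488 + (-41/186)·(-55/82) = 1/8 ✓
b·Ac²: (-686/74307)·(-799/490) + (-41/186)·(-127/410) = 1/12 ✓
b·A²c: (-41/186)·(-31/164) = 1/24 ✓; 4 stages ⇒ order 4.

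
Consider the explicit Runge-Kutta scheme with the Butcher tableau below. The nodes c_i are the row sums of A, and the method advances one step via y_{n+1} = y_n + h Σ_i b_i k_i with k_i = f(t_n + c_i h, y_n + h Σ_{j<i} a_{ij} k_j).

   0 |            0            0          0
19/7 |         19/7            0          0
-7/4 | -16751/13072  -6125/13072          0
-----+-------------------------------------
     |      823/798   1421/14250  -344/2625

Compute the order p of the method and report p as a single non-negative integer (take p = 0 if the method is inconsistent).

3

b = (823/798, 1421/14250, -344/2625)
c = (0, 19/7, -7/4)
Ac = (0, 0, -875/688)
Σ b_i: 823/798·1 + 1421/14250·1 + (-344/2625)·1 = 1 ✓
b·c: 1421/14250·19/7 + (-344/2625)·(-7/4) = 1/2 ✓
b·c²: 1421/14250·361/49 + (-344/2625)·49/16 = 1/3 ✓
b·Ac: (-344/2625)·(-875/688) = 1/6 ✓; 3 stages ⇒ order 3.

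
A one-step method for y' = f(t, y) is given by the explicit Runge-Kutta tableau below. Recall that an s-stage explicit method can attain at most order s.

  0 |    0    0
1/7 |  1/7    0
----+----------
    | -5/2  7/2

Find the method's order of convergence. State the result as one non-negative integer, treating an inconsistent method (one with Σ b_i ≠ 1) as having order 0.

b = (-5/2, 7/2)
c = (0, 1/7)
Σ b_i: (-5/2)·1 + 7/2·1 = 1 ✓
b·c: 7/2·1/7 = 1/2 ✓; 2 stages ⇒ order 2.

2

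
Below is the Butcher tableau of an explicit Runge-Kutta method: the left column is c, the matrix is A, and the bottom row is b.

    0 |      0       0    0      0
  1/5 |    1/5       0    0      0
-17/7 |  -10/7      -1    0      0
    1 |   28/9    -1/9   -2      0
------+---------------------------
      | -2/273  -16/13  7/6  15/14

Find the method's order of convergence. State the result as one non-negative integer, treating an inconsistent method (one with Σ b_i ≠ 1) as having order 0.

1

b = (-2/273, -16/13, 7/6, 15/14)
c = (0, 1/5, -17/7, 1)
Ac = (0, 0, -1/5, 1523/315)
Σ b_i: (-2/273)·1 + (-16/13)·1 + 7/6·1 + 15/14·1 = 1 ✓
b·c: (-16/13)·1/5 + 7/6·(-17/7) + 15/14·1 = -2741/1365 ≠ 1/2 ⇒ order 1.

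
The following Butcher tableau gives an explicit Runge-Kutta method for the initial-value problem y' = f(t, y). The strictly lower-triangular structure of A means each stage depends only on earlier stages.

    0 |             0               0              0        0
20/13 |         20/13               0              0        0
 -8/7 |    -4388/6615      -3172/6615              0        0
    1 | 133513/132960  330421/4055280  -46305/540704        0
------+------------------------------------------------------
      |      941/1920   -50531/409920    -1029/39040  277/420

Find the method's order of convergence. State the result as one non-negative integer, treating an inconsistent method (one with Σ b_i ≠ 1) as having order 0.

b = (941/1920, -50531/409920, -1029/39040, 277/420)
c = (0, 20/13, -8/7, 1)
Ac = (0, 0, -976/1323, 371/1662)
Σ b_i: 941/1920·1 + (-50531/409920)·1 + (-1029/39040)·1 + 277/420·1 = 1 ✓
b·c: (-50531/409920)·20/13 + (-1029/39040)·(-8/7) + 277/420·1 = 1/2 ✓
b·c²: (-50531/409920)·400/169 + (-1029/39040)·64/49 + 277/420·1 = 1/3 ✓
b·Ac: (-1029/39040)·(-976/1323) + 277/420·371/1662 = 1/6 ✓
b·c³: (-50531/409920)·8000/2197 + (-1029/39040)·(-512/343) + 277/420·1 = 1/4 ✓
b·(c∘Ac): (-1029/39040)·7808/9261 + 277/420·371/1662 = 1/8 ✓
b·Ac²: (-1029/39040)·(-19520/17199) + 277/420·875/10803 = 1/12 ✓
b·A²c: 277/420·35/554 = 1/24 ✓; 4 stages ⇒ order 4.

4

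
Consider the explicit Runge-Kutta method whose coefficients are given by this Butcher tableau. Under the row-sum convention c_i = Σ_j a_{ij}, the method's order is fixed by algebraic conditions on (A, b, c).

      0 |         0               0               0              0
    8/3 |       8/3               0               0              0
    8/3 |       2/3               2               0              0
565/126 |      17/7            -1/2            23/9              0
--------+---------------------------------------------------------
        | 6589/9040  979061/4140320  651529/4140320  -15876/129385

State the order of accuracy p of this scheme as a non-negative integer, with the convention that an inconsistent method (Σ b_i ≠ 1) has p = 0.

3

b = (6589/9040, 979061/4140320, 651529/4140320, -15876/129385)
c = (0, 8/3, 8/3, 565/126)
Ac = (0, 0, 16/3, 148/27)
Σ b_i: 6589/9040·1 + 979061/4140320·1 + 651529/4140320·1 + (-15876/129385)·1 = 1 ✓
b·c: 979061/4140320·8/3 + 651529/4140320·8/3 + (-15876/129385)·565/126 = 1/2 ✓
b·c²: 979061/4140320·64/9 + 651529/4140320·64/9 + (-15876/129385)·319225/15876 = 1/3 ✓
b·Ac: 651529/4140320·16/3 + (-15876/129385)·148/27 = 1/6 ✓
b·c³: 979061/4140320·512/27 + 651529/4140320·512/27 + (-15876/129385)·180362125/2000376 = -151/42 ≠ 1/4 ⇒ order 3.
b·(c∘Ac): 651529/4140320·128/9 + (-15876/129385)·41810/1701 = -3956/5085 ≠ 1/8
b·Ac²: 651529/4140320·128/9 + (-15876/129385)·1184/81 = 4/9 ≠ 1/12
b·A²c: (-15876/129385)·368/27 = -216384/129385 ≠ 1/24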